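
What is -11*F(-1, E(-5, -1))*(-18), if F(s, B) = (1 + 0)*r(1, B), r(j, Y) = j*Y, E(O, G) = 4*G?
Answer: -792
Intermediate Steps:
r(j, Y) = Y*j
F(s, B) = B (F(s, B) = (1 + 0)*(B*1) = 1*B = B)
-11*F(-1, E(-5, -1))*(-18) = -44*(-1)*(-18) = -11*(-4)*(-18) = 44*(-18) = -792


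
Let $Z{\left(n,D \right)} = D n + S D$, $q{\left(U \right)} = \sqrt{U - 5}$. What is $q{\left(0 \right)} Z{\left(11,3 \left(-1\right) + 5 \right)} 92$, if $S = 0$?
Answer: $2024 i \sqrt{5} \approx 4525.8 i$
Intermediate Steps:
$q{\left(U \right)} = \sqrt{-5 + U}$
$Z{\left(n,D \right)} = D n$ ($Z{\left(n,D \right)} = D n + 0 D = D n + 0 = D n$)
$q{\left(0 \right)} Z{\left(11,3 \left(-1\right) + 5 \right)} 92 = \sqrt{-5 + 0} \left(3 \left(-1\right) + 5\right) 11 \cdot 92 = \sqrt{-5} \left(-3 + 5\right) 11 \cdot 92 = i \sqrt{5} \cdot 2 \cdot 11 \cdot 92 = i \sqrt{5} \cdot 22 \cdot 92 = 22 i \sqrt{5} \cdot 92 = 2024 i \sqrt{5}$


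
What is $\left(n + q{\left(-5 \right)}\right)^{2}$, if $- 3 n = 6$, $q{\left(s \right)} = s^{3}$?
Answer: $16129$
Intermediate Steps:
$n = -2$ ($n = \left(- \frac{1}{3}\right) 6 = -2$)
$\left(n + q{\left(-5 \right)}\right)^{2} = \left(-2 + \left(-5\right)^{3}\right)^{2} = \left(-2 - 125\right)^{2} = \left(-127\right)^{2} = 16129$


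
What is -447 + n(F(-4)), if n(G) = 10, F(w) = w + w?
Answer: -437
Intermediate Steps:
F(w) = 2*w
-447 + n(F(-4)) = -447 + 10 = -437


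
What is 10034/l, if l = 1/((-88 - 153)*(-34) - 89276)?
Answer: -813576788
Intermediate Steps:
l = -1/81082 (l = 1/(-241*(-34) - 89276) = 1/(8194 - 89276) = 1/(-81082) = -1/81082 ≈ -1.2333e-5)
10034/l = 10034/(-1/81082) = 10034*(-81082) = -813576788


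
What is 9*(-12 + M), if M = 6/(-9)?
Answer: -114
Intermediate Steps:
M = -2/3 (M = 6*(-1/9) = -2/3 ≈ -0.66667)
9*(-12 + M) = 9*(-12 - 2/3) = 9*(-38/3) = -114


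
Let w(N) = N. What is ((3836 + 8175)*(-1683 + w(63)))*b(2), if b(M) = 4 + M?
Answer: -116746920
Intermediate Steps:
((3836 + 8175)*(-1683 + w(63)))*b(2) = ((3836 + 8175)*(-1683 + 63))*(4 + 2) = (12011*(-1620))*6 = -19457820*6 = -116746920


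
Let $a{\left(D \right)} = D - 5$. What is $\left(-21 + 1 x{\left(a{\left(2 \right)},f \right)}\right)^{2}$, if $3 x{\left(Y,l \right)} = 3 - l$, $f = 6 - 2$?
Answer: $\frac{4096}{9} \approx 455.11$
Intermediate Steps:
$f = 4$
$a{\left(D \right)} = -5 + D$ ($a{\left(D \right)} = D - 5 = -5 + D$)
$x{\left(Y,l \right)} = 1 - \frac{l}{3}$ ($x{\left(Y,l \right)} = \frac{3 - l}{3} = 1 - \frac{l}{3}$)
$\left(-21 + 1 x{\left(a{\left(2 \right)},f \right)}\right)^{2} = \left(-21 + 1 \left(1 - \frac{4}{3}\right)\right)^{2} = \left(-21 + 1 \left(- \frac{1}{3}\right)\right)^{2} = \left(-21 - \frac{1}{3}\right)^{2} = \left(- \frac{64}{3}\right)^{2} = \frac{4096}{9}$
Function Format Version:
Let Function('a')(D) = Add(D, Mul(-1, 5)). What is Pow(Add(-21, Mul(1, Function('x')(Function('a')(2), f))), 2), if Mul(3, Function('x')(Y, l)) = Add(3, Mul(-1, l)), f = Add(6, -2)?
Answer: Rational(4096, 9) ≈ 455.11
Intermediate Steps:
f = 4
Function('a')(D) = Add(-5, D) (Function('a')(D) = Add(D, -5) = Add(-5, D))
Function('x')(Y, l) = Add(1, Mul(Rational(-1, 3), l)) (Function('x')(Y, l) = Mul(Rational(1, 3), Add(3, Mul(-1, l))) = Add(1, Mul(Rational(-1, 3), l)))
Pow(Add(-21, Mul(1, Function('x')(Function('a')(2), f))), 2) = Pow(Add(-21, Mul(1, Add(1, Mul(Rational(-1, 3), 4)))), 2) = Pow(Add(-21, Mul(1, Add(1, Rational(-4, 3)))), 2) = Pow(Add(-21, Mul(1, Rational(-1, 3))), 2) = Pow(Add(-21, Rational(-1, 3)), 2) = Pow(Rational(-64, 3), 2) = Rational(4096, 9)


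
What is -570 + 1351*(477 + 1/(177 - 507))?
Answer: 212471459/330 ≈ 6.4385e+5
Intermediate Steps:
-570 + 1351*(477 + 1/(177 - 507)) = -570 + 1351*(477 + 1/(-330)) = -570 + 1351*(477 - 1/330) = -570 + 1351*(157409/330) = -570 + 212659559/330 = 212471459/330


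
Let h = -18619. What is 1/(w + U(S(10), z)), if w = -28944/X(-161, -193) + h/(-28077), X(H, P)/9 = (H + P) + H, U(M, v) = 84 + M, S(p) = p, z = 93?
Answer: 14459655/1459091987 ≈ 0.0099100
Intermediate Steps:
X(H, P) = 9*P + 18*H (X(H, P) = 9*((H + P) + H) = 9*(P + 2*H) = 9*P + 18*H)
w = 99884417/14459655 (w = -28944/(9*(-193) + 18*(-161)) - 18619/(-28077) = -28944/(-1737 - 2898) - 18619*(-1/28077) = -28944/(-4635) + 18619/28077 = -28944*(-1/4635) + 18619/28077 = 3216/515 + 18619/28077 = 99884417/14459655 ≈ 6.9078)
1/(w + U(S(10), z)) = 1/(99884417/14459655 + (84 + 10)) = 1/(99884417/14459655 + 94) = 1/(1459091987/14459655) = 14459655/1459091987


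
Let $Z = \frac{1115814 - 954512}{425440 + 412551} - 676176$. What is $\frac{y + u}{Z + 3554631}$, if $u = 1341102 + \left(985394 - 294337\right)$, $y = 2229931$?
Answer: $\frac{3571593061190}{2412119545207} \approx 1.4807$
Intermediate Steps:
$u = 2032159$ ($u = 1341102 + 691057 = 2032159$)
$Z = - \frac{566629241114}{837991}$ ($Z = \frac{161302}{837991} - 676176 = - \frac{566629241114}{837991} \approx -6.7618 \cdot 10^{5}$)
$\frac{y + u}{Z + 3554631} = \frac{2229931 + 2032159}{- \frac{566629241114}{837991} + 3554631} = \frac{4262090}{\frac{2412119545207}{837991}} = 4262090 \cdot \frac{837991}{2412119545207} = \frac{3571593061190}{2412119545207}$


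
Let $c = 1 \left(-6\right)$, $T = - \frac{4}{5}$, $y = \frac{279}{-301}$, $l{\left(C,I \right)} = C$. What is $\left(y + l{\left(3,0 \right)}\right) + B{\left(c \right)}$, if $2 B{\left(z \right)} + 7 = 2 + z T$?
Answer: $\frac{5939}{3010} \approx 1.9731$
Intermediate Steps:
$y = - \frac{279}{301}$ ($y = 279 \left(- \frac{1}{301}\right) = - \frac{279}{301} \approx -0.92691$)
$T = - \frac{4}{5}$ ($T = \left(-4\right) \frac{1}{5} = - \frac{4}{5} \approx -0.8$)
$c = -6$
$B{\left(z \right)} = - \frac{5}{2} - \frac{2 z}{5}$ ($B{\left(z \right)} = - \frac{7}{2} + \frac{2 + z \left(- \frac{4}{5}\right)}{2} = - \frac{7}{2} + \frac{2 - \frac{4 z}{5}}{2} = - \frac{7}{2} - \left(-1 + \frac{2 z}{5}\right) = - \frac{5}{2} - \frac{2 z}{5}$)
$\left(y + l{\left(3,0 \right)}\right) + B{\left(c \right)} = \left(- \frac{279}{301} + 3\right) - \frac{1}{10} = \frac{624}{301} + \left(- \frac{5}{2} + \frac{12}{5}\right) = \frac{624}{301} - \frac{1}{10} = \frac{5939}{3010}$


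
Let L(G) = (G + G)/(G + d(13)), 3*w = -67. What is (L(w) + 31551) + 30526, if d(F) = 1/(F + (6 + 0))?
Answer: 39420168/635 ≈ 62079.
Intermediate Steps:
w = -67/3 (w = (1/3)*(-67) = -67/3 ≈ -22.333)
d(F) = 1/(6 + F) (d(F) = 1/(F + 6) = 1/(6 + F))
L(G) = 2*G/(1/19 + G) (L(G) = (G + G)/(G + 1/(6 + 13)) = (2*G)/(G + 1/19) = (2*G)/(1/19 + G) = 2*G/(1/19 + G))
(L(w) + 31551) + 30526 = (38*(-67/3)/(1 + 19*(-67/3)) + 31551) + 30526 = (38*(-67/3)/(1 - 1273/3) + 31551) + 30526 = (38*(-67/3)/(-1270/3) + 31551) + 30526 = (38*(-67/3)*(-3/1270) + 31551) + 30526 = (1273/635 + 31551) + 30526 = 20036158/635 + 30526 = 39420168/635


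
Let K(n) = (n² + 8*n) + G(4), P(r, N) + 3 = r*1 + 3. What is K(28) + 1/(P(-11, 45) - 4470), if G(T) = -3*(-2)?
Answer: 4543733/4481 ≈ 1014.0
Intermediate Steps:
G(T) = 6
P(r, N) = r (P(r, N) = -3 + (r*1 + 3) = -3 + (r + 3) = -3 + (3 + r) = r)
K(n) = 6 + n² + 8*n (K(n) = (n² + 8*n) + 6 = 6 + n² + 8*n)
K(28) + 1/(P(-11, 45) - 4470) = (6 + 28² + 8*28) + 1/(-11 - 4470) = (6 + 784 + 224) + 1/(-4481) = 1014 - 1/4481 = 4543733/4481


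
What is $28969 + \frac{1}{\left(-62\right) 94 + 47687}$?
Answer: $\frac{1212613372}{41859} \approx 28969.0$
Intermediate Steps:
$28969 + \frac{1}{\left(-62\right) 94 + 47687} = 28969 + \frac{1}{-5828 + 47687} = 28969 + \frac{1}{41859} = \frac{1212613372}{41859}$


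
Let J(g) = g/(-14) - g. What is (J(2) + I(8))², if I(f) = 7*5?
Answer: 52900/49 ≈ 1079.6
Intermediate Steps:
J(g) = -15*g/14 (J(g) = g*(-1/14) - g = -g/14 - g = -15*g/14)
I(f) = 35
(J(2) + I(8))² = (-15/14*2 + 35)² = (-15/7 + 35)² = (230/7)² = 52900/49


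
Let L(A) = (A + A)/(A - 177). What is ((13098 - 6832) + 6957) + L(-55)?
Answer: 1533923/116 ≈ 13223.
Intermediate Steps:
L(A) = 2*A/(-177 + A) (L(A) = (2*A)/(-177 + A) = 2*A/(-177 + A))
((13098 - 6832) + 6957) + L(-55) = ((13098 - 6832) + 6957) + 2*(-55)/(-177 - 55) = (6266 + 6957) + 2*(-55)/(-232) = 13223 + 2*(-55)*(-1/232) = 13223 + 55/116 = 1533923/116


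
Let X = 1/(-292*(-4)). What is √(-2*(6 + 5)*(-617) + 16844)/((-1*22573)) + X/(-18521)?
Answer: -1/21632528 - √30418/22573 ≈ -0.0077264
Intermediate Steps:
X = 1/1168 ≈ 0.00085616
√(-2*(6 + 5)*(-617) + 16844)/((-1*22573)) + X/(-18521) = √(-2*(6 + 5)*(-617) + 16844)/((-1*22573)) + (1/1168)/(-18521) = √(-2*11*(-617) + 16844)/(-22573) + (1/1168)*(-1/18521) = √(-22*(-617) + 16844)*(-1/22573) - 1/21632528 = √(13574 + 16844)*(-1/22573) - 1/21632528 = √30418*(-1/22573) - 1/21632528 = -√30418/22573 - 1/21632528 = -1/21632528 - √30418/22573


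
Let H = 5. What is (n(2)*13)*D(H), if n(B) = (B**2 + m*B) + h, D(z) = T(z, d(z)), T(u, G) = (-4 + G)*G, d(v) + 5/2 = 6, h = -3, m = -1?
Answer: 91/4 ≈ 22.750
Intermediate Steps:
d(v) = 7/2 (d(v) = -5/2 + 6 = 7/2)
T(u, G) = G*(-4 + G)
D(z) = -7/4 (D(z) = 7*(-4 + 7/2)/2 = (7/2)*(-1/2) = -7/4)
n(B) = -3 + B**2 - B (n(B) = (B**2 - B) - 3 = -3 + B**2 - B)
(n(2)*13)*D(H) = ((-3 + 2**2 - 1*2)*13)*(-7/4) = ((-3 + 4 - 2)*13)*(-7/4) = -1*13*(-7/4) = -13*(-7/4) = 91/4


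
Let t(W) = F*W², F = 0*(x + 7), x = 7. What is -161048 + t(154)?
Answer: -161048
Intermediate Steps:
F = 0 (F = 0*(7 + 7) = 0*14 = 0)
t(W) = 0 (t(W) = 0*W² = 0)
-161048 + t(154) = -161048 + 0 = -161048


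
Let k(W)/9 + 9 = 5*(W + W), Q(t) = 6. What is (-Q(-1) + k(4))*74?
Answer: 20202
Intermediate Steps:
k(W) = -81 + 90*W (k(W) = -81 + 9*(5*(W + W)) = -81 + 9*(5*(2*W)) = -81 + 9*(10*W) = -81 + 90*W)
(-Q(-1) + k(4))*74 = (-1*6 + (-81 + 90*4))*74 = (-6 + (-81 + 360))*74 = (-6 + 279)*74 = 273*74 = 20202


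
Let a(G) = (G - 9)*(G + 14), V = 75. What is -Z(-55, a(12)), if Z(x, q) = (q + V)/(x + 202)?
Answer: -51/49 ≈ -1.0408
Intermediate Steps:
a(G) = (-9 + G)*(14 + G)
Z(x, q) = (75 + q)/(202 + x) (Z(x, q) = (q + 75)/(x + 202) = (75 + q)/(202 + x))
-Z(-55, a(12)) = -(75 + (-126 + 12**2 + 5*12))/(202 - 55) = -(75 + (-126 + 144 + 60))/147 = -(75 + 78)/147 = -153/147 = -1*51/49 = -51/49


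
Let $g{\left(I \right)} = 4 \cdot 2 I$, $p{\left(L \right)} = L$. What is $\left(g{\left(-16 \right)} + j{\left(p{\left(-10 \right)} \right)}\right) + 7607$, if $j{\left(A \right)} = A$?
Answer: $7469$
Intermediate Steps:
$g{\left(I \right)} = 8 I$
$\left(g{\left(-16 \right)} + j{\left(p{\left(-10 \right)} \right)}\right) + 7607 = \left(8 \left(-16\right) - 10\right) + 7607 = \left(-128 - 10\right) + 7607 = -138 + 7607 = 7469$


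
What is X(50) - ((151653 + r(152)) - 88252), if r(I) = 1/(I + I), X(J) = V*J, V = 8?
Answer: -19152305/304 ≈ -63001.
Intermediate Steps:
X(J) = 8*J
r(I) = 1/(2*I)
X(50) - ((151653 + r(152)) - 88252) = 8*50 - ((151653 + (1/2)/152) - 88252) = 400 - ((151653 + (1/2)*(1/152)) - 88252) = 400 - ((151653 + 1/304) - 88252) = 400 - (46102513/304 - 88252) = 400 - 1*19273905/304 = 400 - 19273905/304 = -19152305/304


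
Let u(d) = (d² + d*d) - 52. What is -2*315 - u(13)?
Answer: -916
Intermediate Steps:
u(d) = -52 + 2*d² (u(d) = (d² + d²) - 52 = 2*d² - 52 = -52 + 2*d²)
-2*315 - u(13) = -2*315 - (-52 + 2*13²) = -630 - (-52 + 2*169) = -630 - (-52 + 338) = -630 - 1*286 = -630 - 286 = -916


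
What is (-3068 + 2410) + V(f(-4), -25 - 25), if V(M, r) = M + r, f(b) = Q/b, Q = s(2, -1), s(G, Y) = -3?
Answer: -2829/4 ≈ -707.25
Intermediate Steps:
Q = -3
f(b) = -3/b
(-3068 + 2410) + V(f(-4), -25 - 25) = (-3068 + 2410) + (-3/(-4) + (-25 - 25)) = -658 + (-3*(-¼) - 50) = -658 + (¾ - 50) = -658 - 197/4 = -2829/4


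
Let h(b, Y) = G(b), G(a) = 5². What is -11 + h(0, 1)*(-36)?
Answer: -911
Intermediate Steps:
G(a) = 25
h(b, Y) = 25
-11 + h(0, 1)*(-36) = -11 + 25*(-36) = -11 - 900 = -911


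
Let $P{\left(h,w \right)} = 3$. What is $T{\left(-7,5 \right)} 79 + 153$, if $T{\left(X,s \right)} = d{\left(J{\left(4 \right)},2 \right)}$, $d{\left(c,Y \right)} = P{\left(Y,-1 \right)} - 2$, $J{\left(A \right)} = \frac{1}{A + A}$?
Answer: $232$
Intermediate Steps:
$J{\left(A \right)} = \frac{1}{2 A}$
$d{\left(c,Y \right)} = 1$ ($d{\left(c,Y \right)} = 3 - 2 = 1$)
$T{\left(X,s \right)} = 1$
$T{\left(-7,5 \right)} 79 + 153 = 1 \cdot 79 + 153 = 79 + 153 = 232$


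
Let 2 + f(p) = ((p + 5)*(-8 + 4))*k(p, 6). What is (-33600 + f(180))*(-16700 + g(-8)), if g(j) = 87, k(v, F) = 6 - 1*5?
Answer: 570523646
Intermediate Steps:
k(v, F) = 1 (k(v, F) = 6 - 5 = 1)
f(p) = -22 - 4*p (f(p) = -2 + ((p + 5)*(-8 + 4))*1 = -2 + ((5 + p)*(-4))*1 = -2 + (-20 - 4*p)*1 = -2 + (-20 - 4*p) = -22 - 4*p)
(-33600 + f(180))*(-16700 + g(-8)) = (-33600 + (-22 - 4*180))*(-16700 + 87) = (-33600 + (-22 - 720))*(-16613) = (-33600 - 742)*(-16613) = -34342*(-16613) = 570523646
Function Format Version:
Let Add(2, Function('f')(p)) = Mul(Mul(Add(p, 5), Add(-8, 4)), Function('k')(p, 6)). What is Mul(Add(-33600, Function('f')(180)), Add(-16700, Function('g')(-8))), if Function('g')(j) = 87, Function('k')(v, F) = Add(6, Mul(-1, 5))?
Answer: 570523646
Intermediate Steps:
Function('k')(v, F) = 1 (Function('k')(v, F) = Add(6, -5) = 1)
Function('f')(p) = Add(-22, Mul(-4, p)) (Function('f')(p) = Add(-2, Mul(Mul(Add(p, 5), Add(-8, 4)), 1)) = Add(-2, Mul(Mul(Add(5, p), -4), 1)) = Add(-2, Mul(Add(-20, Mul(-4, p)), 1)) = Add(-2, Add(-20, Mul(-4, p))) = Add(-22, Mul(-4, p)))
Mul(Add(-33600, Function('f')(180)), Add(-16700, Function('g')(-8))) = Mul(Add(-33600, Add(-22, Mul(-4, 180))), Add(-16700, 87)) = Mul(Add(-33600, Add(-22, -720)), -16613) = Mul(Add(-33600, -742), -16613) = Mul(-34342, -16613) = 570523646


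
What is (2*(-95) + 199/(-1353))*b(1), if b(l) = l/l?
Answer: -257269/1353 ≈ -190.15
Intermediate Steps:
b(l) = 1
(2*(-95) + 199/(-1353))*b(1) = (2*(-95) + 199/(-1353))*1 = (-190 + 199*(-1/1353))*1 = (-190 - 199/1353)*1 = -257269/1353*1 = -257269/1353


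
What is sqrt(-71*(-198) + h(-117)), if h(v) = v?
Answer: 3*sqrt(1549) ≈ 118.07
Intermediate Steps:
sqrt(-71*(-198) + h(-117)) = sqrt(-71*(-198) - 117) = sqrt(14058 - 117) = sqrt(13941) = 3*sqrt(1549)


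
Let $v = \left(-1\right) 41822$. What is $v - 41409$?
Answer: $-83231$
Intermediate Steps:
$v = -41822$
$v - 41409 = -41822 - 41409 = -83231$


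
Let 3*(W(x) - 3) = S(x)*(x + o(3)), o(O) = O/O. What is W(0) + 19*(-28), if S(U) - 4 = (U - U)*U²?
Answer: -1583/3 ≈ -527.67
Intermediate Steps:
S(U) = 4 (S(U) = 4 + (U - U)*U² = 4 + 0*U² = 4 + 0 = 4)
o(O) = 1
W(x) = 13/3 + 4*x/3 (W(x) = 3 + (4*(x + 1))/3 = 3 + (4*(1 + x))/3 = 3 + (4 + 4*x)/3 = 3 + (4/3 + 4*x/3) = 13/3 + 4*x/3)
W(0) + 19*(-28) = (13/3 + (4/3)*0) + 19*(-28) = (13/3 + 0) - 532 = 13/3 - 532 = -1583/3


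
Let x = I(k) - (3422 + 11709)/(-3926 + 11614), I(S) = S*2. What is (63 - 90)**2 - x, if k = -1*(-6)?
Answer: 5527427/7688 ≈ 718.97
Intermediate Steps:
k = 6
I(S) = 2*S
x = 77125/7688 (x = 2*6 - (3422 + 11709)/(-3926 + 11614) = 12 - 15131/7688 = 77125/7688 ≈ 10.032)
(63 - 90)**2 - x = (63 - 90)**2 - 1*77125/7688 = (-27)**2 - 77125/7688 = 729 - 77125/7688 = 5527427/7688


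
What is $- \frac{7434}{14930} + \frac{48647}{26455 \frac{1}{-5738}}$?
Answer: $- \frac{83354088049}{7899463} \approx -10552.0$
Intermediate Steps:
$- \frac{7434}{14930} + \frac{48647}{26455 \frac{1}{-5738}} = \left(-7434\right) \frac{1}{14930} + \frac{48647}{26455 \left(- \frac{1}{5738}\right)} = - \frac{3717}{7465} + \frac{48647}{- \frac{26455}{5738}} = - \frac{3717}{7465} + 48647 \left(- \frac{5738}{26455}\right) = - \frac{3717}{7465} - \frac{279136486}{26455} = - \frac{83354088049}{7899463}$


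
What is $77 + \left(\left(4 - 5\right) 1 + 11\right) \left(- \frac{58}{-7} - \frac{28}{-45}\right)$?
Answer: $\frac{10463}{63} \approx 166.08$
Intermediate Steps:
$77 + \left(\left(4 - 5\right) 1 + 11\right) \left(- \frac{58}{-7} - \frac{28}{-45}\right) = 77 + \left(\left(-1\right) 1 + 11\right) \left(\left(-58\right) \left(- \frac{1}{7}\right) - - \frac{28}{45}\right) = 77 + \left(-1 + 11\right) \left(\frac{58}{7} + \frac{28}{45}\right) = 77 + 10 \cdot \frac{2806}{315} = 77 + \frac{5612}{63} = \frac{10463}{63}$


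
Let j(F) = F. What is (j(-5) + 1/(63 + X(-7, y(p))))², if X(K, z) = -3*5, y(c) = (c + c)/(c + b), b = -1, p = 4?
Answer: 57121/2304 ≈ 24.792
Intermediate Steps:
y(c) = 2*c/(-1 + c) (y(c) = (c + c)/(c - 1) = (2*c)/(-1 + c) = 2*c/(-1 + c))
X(K, z) = -15
(j(-5) + 1/(63 + X(-7, y(p))))² = (-5 + 1/(63 - 15))² = (-5 + 1/48)² = (-239/48)² = 57121/2304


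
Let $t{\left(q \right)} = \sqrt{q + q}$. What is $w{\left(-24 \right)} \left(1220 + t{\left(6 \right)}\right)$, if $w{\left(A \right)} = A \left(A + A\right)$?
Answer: $1405440 + 2304 \sqrt{3} \approx 1.4094 \cdot 10^{6}$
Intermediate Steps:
$t{\left(q \right)} = \sqrt{2} \sqrt{q}$ ($t{\left(q \right)} = \sqrt{2 q} = \sqrt{2} \sqrt{q}$)
$w{\left(A \right)} = 2 A^{2}$ ($w{\left(A \right)} = A 2 A = 2 A^{2}$)
$w{\left(-24 \right)} \left(1220 + t{\left(6 \right)}\right) = 2 \left(-24\right)^{2} \left(1220 + \sqrt{2} \sqrt{6}\right) = 2 \cdot 576 \left(1220 + 2 \sqrt{3}\right) = 1152 \left(1220 + 2 \sqrt{3}\right) = 1405440 + 2304 \sqrt{3}$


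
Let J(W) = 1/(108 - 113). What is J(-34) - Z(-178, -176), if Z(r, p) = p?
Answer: 879/5 ≈ 175.80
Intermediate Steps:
J(W) = -⅕ (J(W) = 1/(-5) = -⅕)
J(-34) - Z(-178, -176) = -⅕ - 1*(-176) = -⅕ + 176 = 879/5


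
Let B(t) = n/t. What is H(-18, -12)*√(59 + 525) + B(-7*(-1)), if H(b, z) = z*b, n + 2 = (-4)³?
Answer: -66/7 + 432*√146 ≈ 5210.4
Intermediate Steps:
n = -66 (n = -2 + (-4)³ = -2 - 64 = -66)
B(t) = -66/t
H(b, z) = b*z
H(-18, -12)*√(59 + 525) + B(-7*(-1)) = (-18*(-12))*√(59 + 525) - 66/((-7*(-1))) = 216*√584 - 66/7 = 216*(2*√146) - 66*⅐ = 432*√146 - 66/7 = -66/7 + 432*√146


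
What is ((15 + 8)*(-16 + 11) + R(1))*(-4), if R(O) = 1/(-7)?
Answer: 3224/7 ≈ 460.57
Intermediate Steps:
R(O) = -⅐
((15 + 8)*(-16 + 11) + R(1))*(-4) = ((15 + 8)*(-16 + 11) - ⅐)*(-4) = (23*(-5) - ⅐)*(-4) = (-115 - ⅐)*(-4) = -806/7*(-4) = 3224/7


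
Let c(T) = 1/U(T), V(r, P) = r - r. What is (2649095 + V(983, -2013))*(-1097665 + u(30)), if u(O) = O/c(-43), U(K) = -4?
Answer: -2908136754575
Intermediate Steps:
V(r, P) = 0
c(T) = -¼ (c(T) = 1/(-4) = -¼)
u(O) = -4*O (u(O) = O/(-¼) = O*(-4) = -4*O)
(2649095 + V(983, -2013))*(-1097665 + u(30)) = (2649095 + 0)*(-1097665 - 4*30) = 2649095*(-1097665 - 120) = 2649095*(-1097785) = -2908136754575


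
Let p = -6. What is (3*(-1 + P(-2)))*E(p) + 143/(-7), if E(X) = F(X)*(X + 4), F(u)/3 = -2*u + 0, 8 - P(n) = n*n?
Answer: -4679/7 ≈ -668.43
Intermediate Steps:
P(n) = 8 - n**2 (P(n) = 8 - n*n = 8 - n**2)
F(u) = -6*u (F(u) = 3*(-2*u + 0) = 3*(-2*u) = -6*u)
E(X) = -6*X*(4 + X) (E(X) = (-6*X)*(X + 4) = (-6*X)*(4 + X) = -6*X*(4 + X))
(3*(-1 + P(-2)))*E(p) + 143/(-7) = (3*(-1 + (8 - 1*(-2)**2)))*(-6*(-6)*(4 - 6)) + 143/(-7) = (3*(-1 + (8 - 1*4)))*(-6*(-6)*(-2)) + 143*(-1/7) = (3*(-1 + (8 - 4)))*(-72) - 143/7 = (3*(-1 + 4))*(-72) - 143/7 = (3*3)*(-72) - 143/7 = 9*(-72) - 143/7 = -648 - 143/7 = -4679/7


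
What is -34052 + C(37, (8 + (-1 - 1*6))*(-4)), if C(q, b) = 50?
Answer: -34002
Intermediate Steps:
-34052 + C(37, (8 + (-1 - 1*6))*(-4)) = -34052 + 50 = -34002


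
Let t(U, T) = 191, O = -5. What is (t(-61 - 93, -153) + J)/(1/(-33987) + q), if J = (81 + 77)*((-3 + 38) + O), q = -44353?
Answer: -167589897/1507425412 ≈ -0.11118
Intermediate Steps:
J = 4740 (J = (81 + 77)*((-3 + 38) - 5) = 158*(35 - 5) = 158*30 = 4740)
(t(-61 - 93, -153) + J)/(1/(-33987) + q) = (191 + 4740)/(1/(-33987) - 44353) = 4931/(-1/33987 - 44353) = 4931/(-1507425412/33987) = 4931*(-33987/1507425412) = -167589897/1507425412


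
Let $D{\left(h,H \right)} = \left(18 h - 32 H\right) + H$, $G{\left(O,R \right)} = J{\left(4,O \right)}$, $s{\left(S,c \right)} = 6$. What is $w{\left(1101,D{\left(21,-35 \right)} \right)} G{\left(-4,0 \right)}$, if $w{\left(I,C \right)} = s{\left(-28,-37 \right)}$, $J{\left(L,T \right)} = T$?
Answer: $-24$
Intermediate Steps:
$G{\left(O,R \right)} = O$
$D{\left(h,H \right)} = - 31 H + 18 h$ ($D{\left(h,H \right)} = \left(- 32 H + 18 h\right) + H = - 31 H + 18 h$)
$w{\left(I,C \right)} = 6$
$w{\left(1101,D{\left(21,-35 \right)} \right)} G{\left(-4,0 \right)} = 6 \left(-4\right) = -24$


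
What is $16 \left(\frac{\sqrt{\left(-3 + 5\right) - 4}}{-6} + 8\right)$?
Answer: $128 - \frac{8 i \sqrt{2}}{3} \approx 128.0 - 3.7712 i$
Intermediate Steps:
$16 \left(\frac{\sqrt{\left(-3 + 5\right) - 4}}{-6} + 8\right) = 16 \left(\sqrt{2 - 4} \left(- \frac{1}{6}\right) + 8\right) = 16 \left(\sqrt{-2} \left(- \frac{1}{6}\right) + 8\right) = 16 \left(i \sqrt{2} \left(- \frac{1}{6}\right) + 8\right) = 16 \left(- \frac{i \sqrt{2}}{6} + 8\right) = 16 \left(8 - \frac{i \sqrt{2}}{6}\right) = 128 - \frac{8 i \sqrt{2}}{3}$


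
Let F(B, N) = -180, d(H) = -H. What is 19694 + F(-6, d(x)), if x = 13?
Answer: 19514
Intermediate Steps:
19694 + F(-6, d(x)) = 19694 - 180 = 19514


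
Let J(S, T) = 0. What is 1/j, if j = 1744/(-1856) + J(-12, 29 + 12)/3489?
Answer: -116/109 ≈ -1.0642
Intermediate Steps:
j = -109/116 (j = 1744/(-1856) + 0/3489 = 1744*(-1/1856) + 0*(1/3489) = -109/116 + 0 = -109/116 ≈ -0.93966)
1/j = 1/(-109/116) = -116/109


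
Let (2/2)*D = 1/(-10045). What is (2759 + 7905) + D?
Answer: 107119879/10045 ≈ 10664.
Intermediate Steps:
D = -1/10045 (D = 1/(-10045) = -1/10045 ≈ -9.9552e-5)
(2759 + 7905) + D = (2759 + 7905) - 1/10045 = 10664 - 1/10045 = 107119879/10045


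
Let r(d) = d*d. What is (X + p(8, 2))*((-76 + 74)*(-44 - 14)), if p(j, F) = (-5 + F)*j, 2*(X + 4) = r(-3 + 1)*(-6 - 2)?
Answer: -5104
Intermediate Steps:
r(d) = d²
X = -20 (X = -4 + ((-3 + 1)²*(-6 - 2))/2 = -4 + ((-2)²*(-8))/2 = -4 + (4*(-8))/2 = -4 + (½)*(-32) = -4 - 16 = -20)
p(j, F) = j*(-5 + F)
(X + p(8, 2))*((-76 + 74)*(-44 - 14)) = (-20 + 8*(-5 + 2))*((-76 + 74)*(-44 - 14)) = (-20 + 8*(-3))*(-2*(-58)) = (-20 - 24)*116 = -44*116 = -5104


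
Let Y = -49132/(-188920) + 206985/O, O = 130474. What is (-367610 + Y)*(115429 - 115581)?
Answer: 86081664210523304/1540571755 ≈ 5.5876e+7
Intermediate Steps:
Y = 2844628423/1540571755 (Y = -49132/(-188920) + 206985/130474 = -49132*(-1/188920) + 206985*(1/130474) = 12283/47230 + 206985/130474 = 2844628423/1540571755 ≈ 1.8465)
(-367610 + Y)*(115429 - 115581) = (-367610 + 2844628423/1540571755)*(115429 - 115581) = -566326738227127/1540571755*(-152) = 86081664210523304/1540571755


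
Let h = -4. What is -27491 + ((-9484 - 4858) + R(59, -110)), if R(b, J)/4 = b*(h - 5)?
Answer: -43957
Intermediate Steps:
R(b, J) = -36*b (R(b, J) = 4*(b*(-4 - 5)) = 4*(b*(-9)) = 4*(-9*b) = -36*b)
-27491 + ((-9484 - 4858) + R(59, -110)) = -27491 + ((-9484 - 4858) - 36*59) = -27491 + (-14342 - 2124) = -27491 - 16466 = -43957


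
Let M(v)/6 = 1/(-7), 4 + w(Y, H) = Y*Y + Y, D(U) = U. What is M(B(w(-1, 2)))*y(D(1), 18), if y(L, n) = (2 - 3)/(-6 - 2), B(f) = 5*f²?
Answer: -3/28 ≈ -0.10714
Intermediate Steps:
w(Y, H) = -4 + Y + Y² (w(Y, H) = -4 + (Y*Y + Y) = -4 + (Y² + Y) = -4 + (Y + Y²) = -4 + Y + Y²)
y(L, n) = ⅛ (y(L, n) = -1/(-8) = -1*(-⅛) = ⅛)
M(v) = -6/7 (M(v) = 6/(-7) = 6*(-⅐) = -6/7)
M(B(w(-1, 2)))*y(D(1), 18) = -6/7*⅛ = -3/28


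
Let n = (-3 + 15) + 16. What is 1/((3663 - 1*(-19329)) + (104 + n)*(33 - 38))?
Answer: 1/22332 ≈ 4.4779e-5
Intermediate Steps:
n = 28 (n = 12 + 16 = 28)
1/((3663 - 1*(-19329)) + (104 + n)*(33 - 38)) = 1/((3663 - 1*(-19329)) + (104 + 28)*(33 - 38)) = 1/((3663 + 19329) + 132*(-5)) = 1/(22992 - 660) = 1/22332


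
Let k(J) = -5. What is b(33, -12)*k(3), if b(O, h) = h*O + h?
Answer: 2040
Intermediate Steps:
b(O, h) = h + O*h (b(O, h) = O*h + h = h + O*h)
b(33, -12)*k(3) = -12*(1 + 33)*(-5) = -12*34*(-5) = -408*(-5) = 2040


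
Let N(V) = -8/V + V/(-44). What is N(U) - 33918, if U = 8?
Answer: -373111/11 ≈ -33919.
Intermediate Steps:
N(V) = -8/V - V/44 (N(V) = -8/V + V*(-1/44) = -8/V - V/44)
N(U) - 33918 = (-8/8 - 1/44*8) - 33918 = (-8*1/8 - 2/11) - 33918 = (-1 - 2/11) - 33918 = -13/11 - 33918 = -373111/11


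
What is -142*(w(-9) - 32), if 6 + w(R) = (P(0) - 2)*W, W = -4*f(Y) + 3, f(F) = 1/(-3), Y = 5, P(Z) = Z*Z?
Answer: 19880/3 ≈ 6626.7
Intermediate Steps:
P(Z) = Z²
f(F) = -⅓
W = 13/3 (W = -4*(-⅓) + 3 = 4/3 + 3 = 13/3 ≈ 4.3333)
w(R) = -44/3 (w(R) = -6 + (0² - 2)*(13/3) = -6 + (0 - 2)*(13/3) = -6 - 2*13/3 = -6 - 26/3 = -44/3)
-142*(w(-9) - 32) = -142*(-44/3 - 32) = -142*(-140/3) = 19880/3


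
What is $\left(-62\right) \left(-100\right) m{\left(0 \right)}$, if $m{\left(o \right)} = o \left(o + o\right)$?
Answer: $0$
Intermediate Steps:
$m{\left(o \right)} = 2 o^{2}$ ($m{\left(o \right)} = o 2 o = 2 o^{2}$)
$\left(-62\right) \left(-100\right) m{\left(0 \right)} = \left(-62\right) \left(-100\right) 2 \cdot 0^{2} = 6200 \cdot 2 \cdot 0 = 6200 \cdot 0 = 0$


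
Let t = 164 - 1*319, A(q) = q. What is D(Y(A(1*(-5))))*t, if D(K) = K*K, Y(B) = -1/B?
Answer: -31/5 ≈ -6.2000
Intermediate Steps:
D(K) = K²
t = -155 (t = 164 - 319 = -155)
D(Y(A(1*(-5))))*t = (-1/(1*(-5)))²*(-155) = (-1/(-5))²*(-155) = (-1*(-⅕))²*(-155) = (⅕)²*(-155) = (1/25)*(-155) = -31/5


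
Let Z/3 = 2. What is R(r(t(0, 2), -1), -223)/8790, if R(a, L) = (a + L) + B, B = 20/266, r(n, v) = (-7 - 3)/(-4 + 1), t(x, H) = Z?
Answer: -87617/3507210 ≈ -0.024982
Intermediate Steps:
Z = 6 (Z = 3*2 = 6)
t(x, H) = 6
r(n, v) = 10/3 (r(n, v) = -10/(-3) = -10*(-⅓) = 10/3)
B = 10/133 (B = 20*(1/266) = 10/133 ≈ 0.075188)
R(a, L) = 10/133 + L + a (R(a, L) = (a + L) + 10/133 = (L + a) + 10/133 = 10/133 + L + a)
R(r(t(0, 2), -1), -223)/8790 = (10/133 - 223 + 10/3)/8790 = -87617/399*1/8790 = -87617/3507210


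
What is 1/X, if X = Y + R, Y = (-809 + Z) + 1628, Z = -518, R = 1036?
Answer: 1/1337 ≈ 0.00074794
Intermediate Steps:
Y = 301 (Y = (-809 - 518) + 1628 = -1327 + 1628 = 301)
X = 1337 (X = 301 + 1036 = 1337)
1/X = 1/1337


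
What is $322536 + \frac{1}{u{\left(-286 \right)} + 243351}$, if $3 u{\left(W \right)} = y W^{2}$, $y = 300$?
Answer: $\frac{2716704923737}{8422951} \approx 3.2254 \cdot 10^{5}$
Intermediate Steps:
$u{\left(W \right)} = 100 W^{2}$ ($u{\left(W \right)} = \frac{300 W^{2}}{3} = 100 W^{2}$)
$322536 + \frac{1}{u{\left(-286 \right)} + 243351} = 322536 + \frac{1}{100 \left(-286\right)^{2} + 243351} = 322536 + \frac{1}{100 \cdot 81796 + 243351} = 322536 + \frac{1}{8179600 + 243351} = 322536 + \frac{1}{8422951} = \frac{2716704923737}{8422951}$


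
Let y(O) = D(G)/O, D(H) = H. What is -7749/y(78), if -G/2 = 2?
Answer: 302211/2 ≈ 1.5111e+5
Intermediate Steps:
G = -4 (G = -2*2 = -4)
y(O) = -4/O
-7749/y(78) = -7749/((-4/78)) = -7749/((-4*1/78)) = -7749/(-2/39) = -7749*(-39/2) = 302211/2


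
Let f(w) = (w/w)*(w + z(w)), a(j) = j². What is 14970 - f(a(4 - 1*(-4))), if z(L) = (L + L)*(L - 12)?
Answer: 8250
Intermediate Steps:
z(L) = 2*L*(-12 + L) (z(L) = (2*L)*(-12 + L) = 2*L*(-12 + L))
f(w) = w + 2*w*(-12 + w) (f(w) = (w/w)*(w + 2*w*(-12 + w)) = 1*(w + 2*w*(-12 + w)) = w + 2*w*(-12 + w))
14970 - f(a(4 - 1*(-4))) = 14970 - (4 - 1*(-4))²*(-23 + 2*(4 - 1*(-4))²) = 14970 - (4 + 4)²*(-23 + 2*(4 + 4)²) = 14970 - 8²*(-23 + 2*8²) = 14970 - 64*(-23 + 2*64) = 14970 - 64*(-23 + 128) = 14970 - 64*105 = 14970 - 1*6720 = 14970 - 6720 = 8250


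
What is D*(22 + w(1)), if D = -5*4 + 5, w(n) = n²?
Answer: -345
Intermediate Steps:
D = -15 (D = -20 + 5 = -15)
D*(22 + w(1)) = -15*(22 + 1²) = -15*(22 + 1) = -15*23 = -345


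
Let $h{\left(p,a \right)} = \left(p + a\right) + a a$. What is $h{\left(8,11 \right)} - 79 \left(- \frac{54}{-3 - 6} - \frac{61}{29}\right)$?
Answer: $- \frac{4867}{29} \approx -167.83$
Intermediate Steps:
$h{\left(p,a \right)} = a + p + a^{2}$ ($h{\left(p,a \right)} = \left(a + p\right) + a^{2} = a + p + a^{2}$)
$h{\left(8,11 \right)} - 79 \left(- \frac{54}{-3 - 6} - \frac{61}{29}\right) = \left(11 + 8 + 11^{2}\right) - 79 \left(- \frac{54}{-3 - 6} - \frac{61}{29}\right) = \left(11 + 8 + 121\right) - 79 \left(- \frac{54}{-3 - 6} - \frac{61}{29}\right) = 140 - 79 \left(- \frac{54}{-9} - \frac{61}{29}\right) = 140 - 79 \left(\left(-54\right) \left(- \frac{1}{9}\right) - \frac{61}{29}\right) = 140 - 79 \left(6 - \frac{61}{29}\right) = 140 - \frac{8927}{29} = - \frac{4867}{29}$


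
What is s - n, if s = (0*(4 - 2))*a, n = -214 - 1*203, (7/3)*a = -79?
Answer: 417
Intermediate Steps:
a = -237/7 (a = (3/7)*(-79) = -237/7 ≈ -33.857)
n = -417 (n = -214 - 203 = -417)
s = 0 (s = (0*(4 - 2))*(-237/7) = (0*2)*(-237/7) = 0*(-237/7) = 0)
s - n = 0 - 1*(-417) = 0 + 417 = 417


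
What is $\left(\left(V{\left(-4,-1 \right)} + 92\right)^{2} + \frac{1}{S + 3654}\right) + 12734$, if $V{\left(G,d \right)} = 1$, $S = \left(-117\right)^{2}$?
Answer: $\frac{370845370}{17343} \approx 21383.0$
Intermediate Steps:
$S = 13689$
$\left(\left(V{\left(-4,-1 \right)} + 92\right)^{2} + \frac{1}{S + 3654}\right) + 12734 = \left(\left(1 + 92\right)^{2} + \frac{1}{13689 + 3654}\right) + 12734 = \left(93^{2} + \frac{1}{17343}\right) + 12734 = \left(8649 + \frac{1}{17343}\right) + 12734 = \frac{149999608}{17343} + 12734 = \frac{370845370}{17343}$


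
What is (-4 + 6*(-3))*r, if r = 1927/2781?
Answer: -42394/2781 ≈ -15.244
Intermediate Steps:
r = 1927/2781 (r = 1927*(1/2781) = 1927/2781 ≈ 0.69292)
(-4 + 6*(-3))*r = (-4 + 6*(-3))*(1927/2781) = (-4 - 18)*(1927/2781) = -22*1927/2781 = -42394/2781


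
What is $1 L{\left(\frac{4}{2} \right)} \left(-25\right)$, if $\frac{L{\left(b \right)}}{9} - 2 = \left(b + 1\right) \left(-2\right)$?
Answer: $900$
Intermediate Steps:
$L{\left(b \right)} = - 18 b$ ($L{\left(b \right)} = 18 + 9 \left(b + 1\right) \left(-2\right) = 18 + 9 \left(1 + b\right) \left(-2\right) = 18 + 9 \left(-2 - 2 b\right) = 18 - \left(18 + 18 b\right) = - 18 b$)
$1 L{\left(\frac{4}{2} \right)} \left(-25\right) = 1 \left(- 18 \cdot \frac{4}{2}\right) \left(-25\right) = 1 \left(- 18 \cdot 4 \cdot \frac{1}{2}\right) \left(-25\right) = 1 \left(\left(-18\right) 2\right) \left(-25\right) = 1 \left(-36\right) \left(-25\right) = \left(-36\right) \left(-25\right) = 900$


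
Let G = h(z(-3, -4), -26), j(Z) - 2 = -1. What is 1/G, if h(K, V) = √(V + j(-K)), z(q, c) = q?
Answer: -I/5 ≈ -0.2*I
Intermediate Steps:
j(Z) = 1 (j(Z) = 2 - 1 = 1)
h(K, V) = √(1 + V) (h(K, V) = √(V + 1) = √(1 + V))
G = 5*I (G = √(1 - 26) = √(-25) = 5*I ≈ 5.0*I)
1/G = 1/(5*I) = -I/5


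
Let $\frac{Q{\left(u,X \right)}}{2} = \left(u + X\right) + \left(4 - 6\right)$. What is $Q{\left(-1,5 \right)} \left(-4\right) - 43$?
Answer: $-59$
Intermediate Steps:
$Q{\left(u,X \right)} = -4 + 2 X + 2 u$ ($Q{\left(u,X \right)} = 2 \left(\left(u + X\right) + \left(4 - 6\right)\right) = 2 \left(\left(X + u\right) + \left(4 - 6\right)\right) = 2 \left(\left(X + u\right) - 2\right) = 2 \left(-2 + X + u\right) = -4 + 2 X + 2 u$)
$Q{\left(-1,5 \right)} \left(-4\right) - 43 = \left(-4 + 2 \cdot 5 + 2 \left(-1\right)\right) \left(-4\right) - 43 = \left(-4 + 10 - 2\right) \left(-4\right) - 43 = 4 \left(-4\right) - 43 = -16 - 43 = -59$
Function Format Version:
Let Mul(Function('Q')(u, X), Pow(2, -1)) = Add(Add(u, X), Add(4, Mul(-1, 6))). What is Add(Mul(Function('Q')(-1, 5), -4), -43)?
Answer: -59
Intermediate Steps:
Function('Q')(u, X) = Add(-4, Mul(2, X), Mul(2, u)) (Function('Q')(u, X) = Mul(2, Add(Add(u, X), Add(4, Mul(-1, 6)))) = Mul(2, Add(Add(X, u), Add(4, -6))) = Mul(2, Add(Add(X, u), -2)) = Mul(2, Add(-2, X, u)) = Add(-4, Mul(2, X), Mul(2, u)))
Add(Mul(Function('Q')(-1, 5), -4), -43) = Add(Mul(Add(-4, Mul(2, 5), Mul(2, -1)), -4), -43) = Add(Mul(Add(-4, 10, -2), -4), -43) = Add(Mul(4, -4), -43) = Add(-16, -43) = -59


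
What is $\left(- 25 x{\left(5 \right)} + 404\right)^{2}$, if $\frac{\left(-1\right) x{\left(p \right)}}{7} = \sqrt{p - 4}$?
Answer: $335241$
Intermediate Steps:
$x{\left(p \right)} = - 7 \sqrt{-4 + p}$ ($x{\left(p \right)} = - 7 \sqrt{p - 4} = - 7 \sqrt{-4 + p}$)
$\left(- 25 x{\left(5 \right)} + 404\right)^{2} = \left(- 25 \left(- 7 \sqrt{-4 + 5}\right) + 404\right)^{2} = \left(- 25 \left(- 7 \sqrt{1}\right) + 404\right)^{2} = \left(- 25 \left(\left(-7\right) 1\right) + 404\right)^{2} = \left(\left(-25\right) \left(-7\right) + 404\right)^{2} = \left(175 + 404\right)^{2} = 579^{2} = 335241$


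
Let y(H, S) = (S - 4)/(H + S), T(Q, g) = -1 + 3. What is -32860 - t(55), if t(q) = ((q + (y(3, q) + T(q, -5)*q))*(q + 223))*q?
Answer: -74505485/29 ≈ -2.5692e+6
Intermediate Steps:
T(Q, g) = 2
y(H, S) = (-4 + S)/(H + S)
t(q) = q*(223 + q)*(3*q + (-4 + q)/(3 + q)) (t(q) = ((q + ((-4 + q)/(3 + q) + 2*q))*(q + 223))*q = ((q + (2*q + (-4 + q)/(3 + q)))*(223 + q))*q = ((3*q + (-4 + q)/(3 + q))*(223 + q))*q = ((223 + q)*(3*q + (-4 + q)/(3 + q)))*q = q*(223 + q)*(3*q + (-4 + q)/(3 + q)))
-32860 - t(55) = -32860 - 55*(-892 + 3*55³ + 679*55² + 2226*55)/(3 + 55) = -32860 - 55*(-892 + 3*166375 + 679*3025 + 122430)/58 = -32860 - 55*(-892 + 499125 + 2053975 + 122430)/58 = -32860 - 55*2674638/58 = -32860 - 1*73552545/29 = -32860 - 73552545/29 = -74505485/29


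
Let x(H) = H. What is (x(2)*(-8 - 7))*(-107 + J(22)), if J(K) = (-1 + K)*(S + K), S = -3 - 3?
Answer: -6870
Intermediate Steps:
S = -6
J(K) = (-1 + K)*(-6 + K)
(x(2)*(-8 - 7))*(-107 + J(22)) = (2*(-8 - 7))*(-107 + (6 + 22² - 7*22)) = (2*(-15))*(-107 + (6 + 484 - 154)) = -30*(-107 + 336) = -30*229 = -6870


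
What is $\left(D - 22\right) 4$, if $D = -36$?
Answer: $-232$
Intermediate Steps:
$\left(D - 22\right) 4 = \left(-36 - 22\right) 4 = \left(-58\right) 4 = -232$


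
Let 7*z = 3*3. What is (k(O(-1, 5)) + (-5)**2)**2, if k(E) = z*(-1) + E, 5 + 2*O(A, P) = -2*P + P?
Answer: 17161/49 ≈ 350.22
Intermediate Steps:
z = 9/7 (z = (3*3)/7 = (1/7)*9 = 9/7 ≈ 1.2857)
O(A, P) = -5/2 - P/2 (O(A, P) = -5/2 + (-2*P + P)/2 = -5/2 + (-P)/2 = -5/2 - P/2)
k(E) = -9/7 + E (k(E) = (9/7)*(-1) + E = -9/7 + E)
(k(O(-1, 5)) + (-5)**2)**2 = ((-9/7 + (-5/2 - 1/2*5)) + (-5)**2)**2 = ((-9/7 + (-5/2 - 5/2)) + 25)**2 = ((-9/7 - 5) + 25)**2 = (-44/7 + 25)**2 = (131/7)**2 = 17161/49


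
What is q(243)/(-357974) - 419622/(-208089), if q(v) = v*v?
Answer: 6567919927/3547164366 ≈ 1.8516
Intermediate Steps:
q(v) = v**2
q(243)/(-357974) - 419622/(-208089) = 243**2/(-357974) - 419622/(-208089) = 59049*(-1/357974) - 419622*(-1/208089) = -59049/357974 + 19982/9909 = 6567919927/3547164366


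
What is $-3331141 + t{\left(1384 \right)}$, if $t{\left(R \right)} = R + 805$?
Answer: $-3328952$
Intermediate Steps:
$t{\left(R \right)} = 805 + R$
$-3331141 + t{\left(1384 \right)} = -3331141 + \left(805 + 1384\right) = -3331141 + 2189 = -3328952$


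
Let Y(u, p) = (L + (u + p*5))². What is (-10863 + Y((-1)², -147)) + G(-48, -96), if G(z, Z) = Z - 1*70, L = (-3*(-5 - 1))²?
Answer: 157071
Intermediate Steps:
L = 324 (L = (-3*(-6))² = 18² = 324)
G(z, Z) = -70 + Z (G(z, Z) = Z - 70 = -70 + Z)
Y(u, p) = (324 + u + 5*p)² (Y(u, p) = (324 + (u + p*5))² = (324 + (u + 5*p))² = (324 + u + 5*p)²)
(-10863 + Y((-1)², -147)) + G(-48, -96) = (-10863 + (324 + (-1)² + 5*(-147))²) + (-70 - 96) = (-10863 + (324 + 1 - 735)²) - 166 = (-10863 + (-410)²) - 166 = (-10863 + 168100) - 166 = 157237 - 166 = 157071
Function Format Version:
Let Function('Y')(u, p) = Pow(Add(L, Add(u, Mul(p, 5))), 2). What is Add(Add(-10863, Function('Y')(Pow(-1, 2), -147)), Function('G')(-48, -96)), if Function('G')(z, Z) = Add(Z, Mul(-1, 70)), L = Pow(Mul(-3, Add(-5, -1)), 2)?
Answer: 157071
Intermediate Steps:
L = 324 (L = Pow(Mul(-3, -6), 2) = Pow(18, 2) = 324)
Function('G')(z, Z) = Add(-70, Z) (Function('G')(z, Z) = Add(Z, -70) = Add(-70, Z))
Function('Y')(u, p) = Pow(Add(324, u, Mul(5, p)), 2) (Function('Y')(u, p) = Pow(Add(324, Add(u, Mul(p, 5))), 2) = Pow(Add(324, Add(u, Mul(5, p))), 2) = Pow(Add(324, u, Mul(5, p)), 2))
Add(Add(-10863, Function('Y')(Pow(-1, 2), -147)), Function('G')(-48, -96)) = Add(Add(-10863, Pow(Add(324, Pow(-1, 2), Mul(5, -147)), 2)), Add(-70, -96)) = Add(Add(-10863, Pow(Add(324, 1, -735), 2)), -166) = Add(Add(-10863, Pow(-410, 2)), -166) = Add(Add(-10863, 168100), -166) = Add(157237, -166) = 157071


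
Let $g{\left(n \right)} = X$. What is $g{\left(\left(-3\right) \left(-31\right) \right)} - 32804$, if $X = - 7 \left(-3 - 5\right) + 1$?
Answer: $-32747$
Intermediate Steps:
$X = 57$ ($X = \left(-7\right) \left(-8\right) + 1 = 56 + 1 = 57$)
$g{\left(n \right)} = 57$
$g{\left(\left(-3\right) \left(-31\right) \right)} - 32804 = 57 - 32804 = -32747$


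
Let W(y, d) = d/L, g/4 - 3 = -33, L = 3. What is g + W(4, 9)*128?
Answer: 264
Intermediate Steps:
g = -120 (g = 12 + 4*(-33) = 12 - 132 = -120)
W(y, d) = d/3
g + W(4, 9)*128 = -120 + ((1/3)*9)*128 = -120 + 3*128 = -120 + 384 = 264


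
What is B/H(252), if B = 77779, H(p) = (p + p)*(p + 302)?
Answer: 77779/279216 ≈ 0.27856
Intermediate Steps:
H(p) = 2*p*(302 + p) (H(p) = (2*p)*(302 + p) = 2*p*(302 + p))
B/H(252) = 77779/((2*252*(302 + 252))) = 77779/((2*252*554)) = 77779/279216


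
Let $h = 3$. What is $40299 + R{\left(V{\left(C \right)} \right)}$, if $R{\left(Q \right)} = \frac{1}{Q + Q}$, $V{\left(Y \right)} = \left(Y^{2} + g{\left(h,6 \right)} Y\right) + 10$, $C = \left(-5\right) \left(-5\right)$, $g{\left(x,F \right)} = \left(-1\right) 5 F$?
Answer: $\frac{9268769}{230} \approx 40299.0$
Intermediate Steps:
$g{\left(x,F \right)} = - 5 F$
$C = 25$
$V{\left(Y \right)} = 10 + Y^{2} - 30 Y$ ($V{\left(Y \right)} = \left(Y^{2} + \left(-5\right) 6 Y\right) + 10 = \left(Y^{2} - 30 Y\right) + 10 = 10 + Y^{2} - 30 Y$)
$R{\left(Q \right)} = \frac{1}{2 Q}$
$40299 + R{\left(V{\left(C \right)} \right)} = 40299 + \frac{1}{2 \left(10 + 25^{2} - 750\right)} = 40299 + \frac{1}{2 \left(10 + 625 - 750\right)} = 40299 + \frac{1}{2 \left(-115\right)} = 40299 + \frac{1}{2} \left(- \frac{1}{115}\right) = 40299 - \frac{1}{230} = \frac{9268769}{230}$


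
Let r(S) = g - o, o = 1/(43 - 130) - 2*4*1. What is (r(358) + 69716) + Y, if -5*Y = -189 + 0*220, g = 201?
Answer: 30433823/435 ≈ 69963.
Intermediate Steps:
o = -697/87 (o = 1/(-87) - 8*1 = -1/87 - 8 = -697/87 ≈ -8.0115)
r(S) = 18184/87 (r(S) = 201 - 1*(-697/87) = 201 + 697/87 = 18184/87)
Y = 189/5 (Y = -(-189 + 0*220)/5 = -(-189 + 0)/5 = -1/5*(-189) = 189/5 ≈ 37.800)
(r(358) + 69716) + Y = (18184/87 + 69716) + 189/5 = 6083476/87 + 189/5 = 30433823/435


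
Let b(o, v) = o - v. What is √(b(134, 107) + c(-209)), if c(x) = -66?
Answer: I*√39 ≈ 6.245*I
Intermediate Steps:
√(b(134, 107) + c(-209)) = √((134 - 1*107) - 66) = √((134 - 107) - 66) = √(27 - 66) = √(-39) = I*√39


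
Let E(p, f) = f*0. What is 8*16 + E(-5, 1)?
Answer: 128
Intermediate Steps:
E(p, f) = 0
8*16 + E(-5, 1) = 8*16 + 0 = 128 + 0 = 128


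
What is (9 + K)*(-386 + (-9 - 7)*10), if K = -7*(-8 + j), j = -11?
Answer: -77532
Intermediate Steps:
K = 133 (K = -7*(-8 - 11) = -7*(-19) = 133)
(9 + K)*(-386 + (-9 - 7)*10) = (9 + 133)*(-386 + (-9 - 7)*10) = 142*(-386 - 16*10) = 142*(-386 - 160) = 142*(-546) = -77532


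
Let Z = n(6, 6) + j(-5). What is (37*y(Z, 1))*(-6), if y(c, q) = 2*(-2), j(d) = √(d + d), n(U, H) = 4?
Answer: 888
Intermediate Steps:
j(d) = √2*√d (j(d) = √(2*d) = √2*√d)
Z = 4 + I*√10 (Z = 4 + √2*√(-5) = 4 + √2*(I*√5) = 4 + I*√10 ≈ 4.0 + 3.1623*I)
y(c, q) = -4
(37*y(Z, 1))*(-6) = (37*(-4))*(-6) = -148*(-6) = 888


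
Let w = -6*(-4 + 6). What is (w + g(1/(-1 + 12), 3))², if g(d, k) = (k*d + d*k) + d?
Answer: 15625/121 ≈ 129.13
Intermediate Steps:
g(d, k) = d + 2*d*k (g(d, k) = (d*k + d*k) + d = 2*d*k + d = d + 2*d*k)
w = -12 (w = -6*2 = -12)
(w + g(1/(-1 + 12), 3))² = (-12 + (1 + 2*3)/(-1 + 12))² = (-12 + (1 + 6)/11)² = (-12 + (1/11)*7)² = (-12 + 7/11)² = (-125/11)² = 15625/121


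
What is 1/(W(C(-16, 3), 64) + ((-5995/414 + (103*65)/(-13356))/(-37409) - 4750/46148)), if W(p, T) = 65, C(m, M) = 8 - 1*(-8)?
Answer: 132578541806004/8604012043715185 ≈ 0.015409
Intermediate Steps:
C(m, M) = 16 (C(m, M) = 8 + 8 = 16)
1/(W(C(-16, 3), 64) + ((-5995/414 + (103*65)/(-13356))/(-37409) - 4750/46148)) = 1/(65 + ((-5995/414 + (103*65)/(-13356))/(-37409) - 4750/46148)) = 1/(65 + ((-5995*1/414 + 6695*(-1/13356))*(-1/37409) - 4750*1/46148)) = 1/(65 + ((-5995/414 - 6695/13356)*(-1/37409) - 2375/23074)) = 1/(65 + (-4602275/307188*(-1/37409) - 2375/23074)) = 1/(65 + (4602275/11491595892 - 2375/23074)) = 1/(65 - 13593173675075/132578541806004) = 1/(8604012043715185/132578541806004) = 132578541806004/8604012043715185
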